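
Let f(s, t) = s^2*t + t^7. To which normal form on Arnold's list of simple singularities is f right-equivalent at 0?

D8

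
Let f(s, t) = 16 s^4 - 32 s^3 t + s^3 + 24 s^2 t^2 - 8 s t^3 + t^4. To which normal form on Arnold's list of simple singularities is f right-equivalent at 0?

The Hessian of f at 0 has rank 0. Corank 2; j^3 = s^3 is a perfect cube, so E-series; the 4-jet and mu = 6 give E_6.

E6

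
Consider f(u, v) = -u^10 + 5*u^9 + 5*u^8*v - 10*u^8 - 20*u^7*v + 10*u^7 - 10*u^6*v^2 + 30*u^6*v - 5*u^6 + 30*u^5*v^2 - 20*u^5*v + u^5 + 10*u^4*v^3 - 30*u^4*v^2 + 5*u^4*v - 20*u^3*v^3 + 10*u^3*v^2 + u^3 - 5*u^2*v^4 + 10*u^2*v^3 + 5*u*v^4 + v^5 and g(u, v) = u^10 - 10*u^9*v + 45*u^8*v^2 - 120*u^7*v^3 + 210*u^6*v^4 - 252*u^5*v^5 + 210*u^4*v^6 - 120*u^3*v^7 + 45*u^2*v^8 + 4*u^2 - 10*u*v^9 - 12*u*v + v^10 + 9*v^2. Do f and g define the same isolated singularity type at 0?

The Hessian of f at 0 has rank 0. Corank 2; j^3 = u^3 is a perfect cube, so E-series; the 5-jet and mu = 8 give E_8. The Hessian of g at 0 has rank 1. Corank 1: A-series; mu = 9 gives A_9. f is E_8 but g is A_9, hence not right-equivalent.

No.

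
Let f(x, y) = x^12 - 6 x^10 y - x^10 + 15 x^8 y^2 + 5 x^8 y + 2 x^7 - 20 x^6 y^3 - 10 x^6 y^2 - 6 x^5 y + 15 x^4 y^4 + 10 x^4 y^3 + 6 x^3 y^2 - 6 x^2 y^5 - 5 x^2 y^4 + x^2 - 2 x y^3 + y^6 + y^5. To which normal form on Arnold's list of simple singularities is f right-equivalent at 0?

A_{4}

The Hessian of f at 0 is [[2, 0], [0, 0]] with rank 1, so corank 1. A Groebner basis of the Jacobian ideal J(f) in C{x,y} is {-x + y^3, x^2, x*y}; counting standard monomials gives mu = 4. Corank 1: A-series; mu = 4 gives A_4.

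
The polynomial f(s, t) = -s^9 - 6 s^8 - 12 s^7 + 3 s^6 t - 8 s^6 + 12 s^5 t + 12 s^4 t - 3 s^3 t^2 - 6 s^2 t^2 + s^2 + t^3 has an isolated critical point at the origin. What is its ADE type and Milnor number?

The Hessian of f at 0 has rank 1. Corank 1: A-series; mu = 2 gives A_2.

Type A_2, Milnor number mu = 2.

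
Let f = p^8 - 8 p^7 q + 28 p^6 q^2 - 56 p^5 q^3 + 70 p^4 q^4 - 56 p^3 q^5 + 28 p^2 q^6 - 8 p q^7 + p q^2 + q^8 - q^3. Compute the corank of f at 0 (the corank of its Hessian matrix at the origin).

Hessian at 0 has rank 0.

2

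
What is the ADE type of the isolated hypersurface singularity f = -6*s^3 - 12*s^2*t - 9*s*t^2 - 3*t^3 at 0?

The Hessian of f at 0 has rank 0. Corank 2; j^3 = -3*(s + t)*(2*s^2 + 2*s*t + t^2) splits into three distinct lines over C (the quadratic factor has nonzero discriminant), so D_4.

D_{4}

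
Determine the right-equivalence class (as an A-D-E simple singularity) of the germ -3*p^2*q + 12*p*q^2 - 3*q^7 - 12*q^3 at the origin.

The Hessian of f at 0 is [[0, 0], [0, 0]] with rank 0, so corank 2. A Groebner basis of the Jacobian ideal J(f) in C{p,q} is {p^2/7 + q^6 - 4*q^2/7, p^3 - 8*q^3, p*q - 2*q^2}; counting standard monomials gives mu = 8. Corank 2; j^3 = -3*q*(p - 2*q)^2 has shape L^2 M (L != M), so D-series; mu = 8 gives D_8.

D_{8}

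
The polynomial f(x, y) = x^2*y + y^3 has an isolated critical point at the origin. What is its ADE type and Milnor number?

The Hessian of f at 0 is [[0, 0], [0, 0]] with rank 0, so corank 2. A Groebner basis of the Jacobian ideal J(f) in C{x,y} is {y^3, x^2 + 3*y^2, x*y}; counting standard monomials gives mu = 4. Corank 2; j^3 = y*(x^2 + y^2) splits into three distinct lines over C (the quadratic factor has nonzero discriminant), so D_4.

Type D_{4}, Milnor number mu = 4.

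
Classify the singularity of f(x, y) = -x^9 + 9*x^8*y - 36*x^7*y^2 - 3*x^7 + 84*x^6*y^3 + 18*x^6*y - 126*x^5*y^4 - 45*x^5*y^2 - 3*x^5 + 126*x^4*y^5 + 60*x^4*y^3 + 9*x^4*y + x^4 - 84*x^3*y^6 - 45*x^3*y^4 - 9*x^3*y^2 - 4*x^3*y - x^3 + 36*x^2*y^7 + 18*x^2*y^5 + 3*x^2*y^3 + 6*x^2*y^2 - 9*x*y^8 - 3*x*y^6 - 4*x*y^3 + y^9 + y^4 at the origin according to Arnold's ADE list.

E_6

The Hessian of f at 0 is [[0, 0], [0, 0]] with rank 0, so corank 2. A Groebner basis of the Jacobian ideal J(f) in C{x,y} is {y^4, x*y^2 - y^3/3, x^2}; counting standard monomials gives mu = 6. Corank 2; j^3 = -x^3 is a perfect cube, so E-series; the 4-jet and mu = 6 give E_6.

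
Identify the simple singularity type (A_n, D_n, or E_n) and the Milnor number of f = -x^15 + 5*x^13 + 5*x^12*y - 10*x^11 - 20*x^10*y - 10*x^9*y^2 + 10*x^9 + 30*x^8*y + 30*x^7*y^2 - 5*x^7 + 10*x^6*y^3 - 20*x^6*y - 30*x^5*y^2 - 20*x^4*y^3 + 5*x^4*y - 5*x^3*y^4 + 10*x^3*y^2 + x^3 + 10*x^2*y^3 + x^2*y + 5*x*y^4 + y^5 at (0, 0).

The Hessian of f at 0 has rank 0. Corank 2; j^3 = x^2*(x + y) has shape L^2 M (L != M), so D-series; mu = 6 gives D_6.

Type D_6, Milnor number mu = 6.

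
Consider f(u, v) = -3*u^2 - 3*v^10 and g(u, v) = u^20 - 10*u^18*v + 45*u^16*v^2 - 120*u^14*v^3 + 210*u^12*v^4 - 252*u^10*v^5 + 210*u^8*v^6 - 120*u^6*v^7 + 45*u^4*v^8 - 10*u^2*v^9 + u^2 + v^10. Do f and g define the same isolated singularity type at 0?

Yes.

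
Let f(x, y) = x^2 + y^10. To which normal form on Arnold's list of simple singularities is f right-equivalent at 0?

The Hessian of f at 0 has rank 1. Corank 1: A-series; mu = 9 gives A_9.

A_9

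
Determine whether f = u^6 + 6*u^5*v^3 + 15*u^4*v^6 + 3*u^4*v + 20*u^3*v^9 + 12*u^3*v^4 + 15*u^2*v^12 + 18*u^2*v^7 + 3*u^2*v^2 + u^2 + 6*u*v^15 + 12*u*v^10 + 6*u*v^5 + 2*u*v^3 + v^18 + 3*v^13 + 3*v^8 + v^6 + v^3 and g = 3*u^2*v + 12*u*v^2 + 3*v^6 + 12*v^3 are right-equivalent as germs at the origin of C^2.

The Hessian of f at 0 is [[2, 0], [0, 0]] with rank 1, so corank 1. A Groebner basis of the Jacobian ideal J(f) in C{u,v} is {v^2, u}; counting standard monomials gives mu = 2. Corank 1: A-series; mu = 2 gives A_2. The Hessian of g at 0 is [[0, 0], [0, 0]] with rank 0, so corank 2. A Groebner basis of the Jacobian ideal J(g) in C{u,v} is {u^2/6 + v^5 - 2*v^2/3, u^3 + 8*v^3, u*v + 2*v^2}; counting standard monomials gives mu = 7. Corank 2; j^3 = 3*v*(u + 2*v)^2 has shape L^2 M (L != M), so D-series; mu = 7 gives D_7. f is A_2 but g is D_7, hence not right-equivalent.

No.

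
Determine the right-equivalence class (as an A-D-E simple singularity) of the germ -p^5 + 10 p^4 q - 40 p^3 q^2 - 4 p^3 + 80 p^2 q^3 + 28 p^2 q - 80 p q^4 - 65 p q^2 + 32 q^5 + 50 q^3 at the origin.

The Hessian of f at 0 is [[0, 0], [0, 0]] with rank 0, so corank 2. A Groebner basis of the Jacobian ideal J(f) in C{p,q} is {-32*p*q/5 + q^4 + 16*q^2, p*q^2 - 5*q^3/2, p^2 - 9*p*q/2 + 5*q^2}; counting standard monomials gives mu = 6. Corank 2; j^3 = -(p - 2*q)*(2*p - 5*q)^2 has shape L^2 M (L != M), so D-series; mu = 6 gives D_6.

D6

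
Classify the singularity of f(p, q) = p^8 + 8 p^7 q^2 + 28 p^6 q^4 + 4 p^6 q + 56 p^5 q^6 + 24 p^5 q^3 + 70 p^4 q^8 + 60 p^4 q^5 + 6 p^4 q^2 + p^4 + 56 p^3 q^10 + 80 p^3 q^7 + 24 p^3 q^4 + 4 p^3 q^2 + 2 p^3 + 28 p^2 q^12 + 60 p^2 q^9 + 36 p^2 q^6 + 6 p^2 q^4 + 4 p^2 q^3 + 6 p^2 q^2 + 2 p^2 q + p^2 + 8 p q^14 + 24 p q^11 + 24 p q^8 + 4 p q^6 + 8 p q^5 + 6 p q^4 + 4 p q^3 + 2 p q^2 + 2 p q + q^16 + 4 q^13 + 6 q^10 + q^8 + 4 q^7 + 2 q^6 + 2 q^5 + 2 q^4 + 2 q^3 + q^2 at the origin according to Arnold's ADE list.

A_{3}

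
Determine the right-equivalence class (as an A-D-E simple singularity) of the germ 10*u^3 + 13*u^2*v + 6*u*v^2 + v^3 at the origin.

D_4

The Hessian of f at 0 has rank 0. Corank 2; j^3 = (2*u + v)*(5*u^2 + 4*u*v + v^2) splits into three distinct lines over C (the quadratic factor has nonzero discriminant), so D_4.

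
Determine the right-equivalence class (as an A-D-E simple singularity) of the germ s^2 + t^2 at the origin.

The Hessian of f at 0 is [[2, 0], [0, 2]] with rank 2, so corank 0. A Groebner basis of the Jacobian ideal J(f) in C{s,t} is {s, t}; counting standard monomials gives mu = 1. Corank 0: nondegenerate Morse point, so A_1.

A1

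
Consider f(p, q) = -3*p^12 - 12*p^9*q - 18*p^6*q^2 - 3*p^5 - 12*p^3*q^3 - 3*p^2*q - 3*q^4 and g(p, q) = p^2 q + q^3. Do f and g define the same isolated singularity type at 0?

The Hessian of f at 0 is [[0, 0], [0, 0]] with rank 0, so corank 2. A Groebner basis of the Jacobian ideal J(f) in C{p,q} is {p^3, p^2/4 + q^3, p*q}; counting standard monomials gives mu = 5. Corank 2; j^3 = -3*p^2*q has shape L^2 M (L != M), so D-series; mu = 5 gives D_5. The Hessian of g at 0 is [[0, 0], [0, 0]] with rank 0, so corank 2. A Groebner basis of the Jacobian ideal J(g) in C{p,q} is {q^3, p^2 + 3*q^2, p*q}; counting standard monomials gives mu = 4. Corank 2; j^3 = q*(p^2 + q^2) splits into three distinct lines over C (the quadratic factor has nonzero discriminant), so D_4. f is D_5 but g is D_4, hence not right-equivalent.

No.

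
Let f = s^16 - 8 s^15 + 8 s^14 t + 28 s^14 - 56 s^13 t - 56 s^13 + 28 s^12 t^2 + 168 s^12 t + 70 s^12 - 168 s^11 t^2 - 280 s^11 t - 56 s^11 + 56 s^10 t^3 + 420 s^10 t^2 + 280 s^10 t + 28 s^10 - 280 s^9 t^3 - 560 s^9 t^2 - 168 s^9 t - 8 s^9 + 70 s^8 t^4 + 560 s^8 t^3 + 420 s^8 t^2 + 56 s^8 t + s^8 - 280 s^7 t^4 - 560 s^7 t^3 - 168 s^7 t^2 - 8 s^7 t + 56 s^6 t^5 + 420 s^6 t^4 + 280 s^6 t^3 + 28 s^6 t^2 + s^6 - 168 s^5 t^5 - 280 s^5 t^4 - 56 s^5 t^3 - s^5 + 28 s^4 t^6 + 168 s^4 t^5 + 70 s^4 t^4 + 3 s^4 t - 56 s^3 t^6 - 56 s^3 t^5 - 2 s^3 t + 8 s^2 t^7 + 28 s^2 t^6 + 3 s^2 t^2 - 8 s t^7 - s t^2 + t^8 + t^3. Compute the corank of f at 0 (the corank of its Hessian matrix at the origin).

Hessian at 0 has rank 0.

2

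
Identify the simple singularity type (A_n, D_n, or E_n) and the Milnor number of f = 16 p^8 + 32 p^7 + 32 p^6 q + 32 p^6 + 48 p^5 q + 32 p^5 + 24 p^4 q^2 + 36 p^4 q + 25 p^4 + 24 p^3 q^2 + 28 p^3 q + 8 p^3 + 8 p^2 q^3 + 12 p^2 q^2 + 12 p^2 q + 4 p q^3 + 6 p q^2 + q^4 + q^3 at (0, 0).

Type E_{6}, Milnor number mu = 6.

The Hessian of f at 0 has rank 0. Corank 2; j^3 = (2*p + q)^3 is a perfect cube, so E-series; the 4-jet and mu = 6 give E_6.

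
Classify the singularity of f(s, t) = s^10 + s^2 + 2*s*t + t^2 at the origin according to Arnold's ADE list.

A_9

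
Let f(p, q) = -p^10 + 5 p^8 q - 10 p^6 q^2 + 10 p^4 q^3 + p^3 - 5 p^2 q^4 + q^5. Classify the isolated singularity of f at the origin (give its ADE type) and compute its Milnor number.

The Hessian of f at 0 is [[0, 0], [0, 0]] with rank 0, so corank 2. A Groebner basis of the Jacobian ideal J(f) in C{p,q} is {q^4, p^2}; counting standard monomials gives mu = 8. Corank 2; j^3 = p^3 is a perfect cube, so E-series; the 5-jet and mu = 8 give E_8.

Type E8, Milnor number mu = 8.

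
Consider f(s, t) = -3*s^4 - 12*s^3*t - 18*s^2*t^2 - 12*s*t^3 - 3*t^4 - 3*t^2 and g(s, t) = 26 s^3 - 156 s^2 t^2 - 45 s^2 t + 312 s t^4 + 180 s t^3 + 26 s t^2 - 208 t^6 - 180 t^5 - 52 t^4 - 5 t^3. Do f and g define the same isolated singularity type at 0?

No.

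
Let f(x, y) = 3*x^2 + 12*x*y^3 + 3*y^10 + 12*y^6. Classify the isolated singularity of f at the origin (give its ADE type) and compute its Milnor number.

Type A_9, Milnor number mu = 9.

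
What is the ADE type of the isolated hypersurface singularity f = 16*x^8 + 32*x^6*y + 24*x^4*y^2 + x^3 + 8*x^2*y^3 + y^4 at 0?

E_{6}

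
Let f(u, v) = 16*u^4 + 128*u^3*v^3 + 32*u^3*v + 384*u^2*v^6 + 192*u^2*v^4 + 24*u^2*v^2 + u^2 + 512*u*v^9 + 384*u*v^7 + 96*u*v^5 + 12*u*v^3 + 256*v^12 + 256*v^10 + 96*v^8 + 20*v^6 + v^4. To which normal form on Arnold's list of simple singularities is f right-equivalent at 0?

The Hessian of f at 0 is [[2, 0], [0, 0]] with rank 1, so corank 1. A Groebner basis of the Jacobian ideal J(f) in C{u,v} is {v^3, u}; counting standard monomials gives mu = 3. Corank 1: A-series; mu = 3 gives A_3.

A3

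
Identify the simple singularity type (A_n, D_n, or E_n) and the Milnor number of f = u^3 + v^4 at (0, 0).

The Hessian of f at 0 has rank 0. Corank 2; j^3 = u^3 is a perfect cube, so E-series; the 4-jet and mu = 6 give E_6.

Type E_{6}, Milnor number mu = 6.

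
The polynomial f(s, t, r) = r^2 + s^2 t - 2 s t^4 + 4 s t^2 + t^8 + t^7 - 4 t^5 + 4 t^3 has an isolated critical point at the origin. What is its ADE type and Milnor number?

The Hessian of f at 0 has rank 1. Corank 2; j^3 = t*(s + 2*t)^2 has shape L^2 M (L != M), so D-series; mu = 9 gives D_9.

Type D9, Milnor number mu = 9.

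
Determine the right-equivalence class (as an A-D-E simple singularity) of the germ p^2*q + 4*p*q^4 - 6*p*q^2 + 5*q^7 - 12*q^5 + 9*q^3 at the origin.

D_8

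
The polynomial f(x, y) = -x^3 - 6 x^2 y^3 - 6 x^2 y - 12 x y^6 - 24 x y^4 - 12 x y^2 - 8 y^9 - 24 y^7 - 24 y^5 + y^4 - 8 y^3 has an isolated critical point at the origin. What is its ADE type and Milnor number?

Type E6, Milnor number mu = 6.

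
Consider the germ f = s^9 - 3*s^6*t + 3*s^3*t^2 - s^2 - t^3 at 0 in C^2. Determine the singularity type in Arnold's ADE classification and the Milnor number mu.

Type A2, Milnor number mu = 2.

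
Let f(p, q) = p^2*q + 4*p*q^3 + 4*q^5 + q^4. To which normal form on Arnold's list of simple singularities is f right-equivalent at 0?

D_5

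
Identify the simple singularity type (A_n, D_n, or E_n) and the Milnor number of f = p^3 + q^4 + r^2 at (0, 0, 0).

Type E_6, Milnor number mu = 6.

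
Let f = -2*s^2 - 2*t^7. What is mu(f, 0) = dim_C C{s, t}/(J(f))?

6

The Hessian of f at 0 has rank 1. Corank 1: A-series; mu = 6 gives A_6.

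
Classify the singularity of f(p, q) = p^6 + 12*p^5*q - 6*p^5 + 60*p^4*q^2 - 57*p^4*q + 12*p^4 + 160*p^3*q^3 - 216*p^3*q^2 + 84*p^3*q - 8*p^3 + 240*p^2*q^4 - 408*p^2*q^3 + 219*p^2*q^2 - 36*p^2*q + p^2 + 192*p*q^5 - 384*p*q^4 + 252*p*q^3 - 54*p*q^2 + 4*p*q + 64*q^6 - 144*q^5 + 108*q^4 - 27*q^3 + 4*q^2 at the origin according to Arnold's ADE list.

A_2

The Hessian of f at 0 is [[2, 4], [4, 8]] with rank 1, so corank 1. A Groebner basis of the Jacobian ideal J(f) in C{p,q} is {q^2, p + 2*q}; counting standard monomials gives mu = 2. Corank 1: A-series; mu = 2 gives A_2.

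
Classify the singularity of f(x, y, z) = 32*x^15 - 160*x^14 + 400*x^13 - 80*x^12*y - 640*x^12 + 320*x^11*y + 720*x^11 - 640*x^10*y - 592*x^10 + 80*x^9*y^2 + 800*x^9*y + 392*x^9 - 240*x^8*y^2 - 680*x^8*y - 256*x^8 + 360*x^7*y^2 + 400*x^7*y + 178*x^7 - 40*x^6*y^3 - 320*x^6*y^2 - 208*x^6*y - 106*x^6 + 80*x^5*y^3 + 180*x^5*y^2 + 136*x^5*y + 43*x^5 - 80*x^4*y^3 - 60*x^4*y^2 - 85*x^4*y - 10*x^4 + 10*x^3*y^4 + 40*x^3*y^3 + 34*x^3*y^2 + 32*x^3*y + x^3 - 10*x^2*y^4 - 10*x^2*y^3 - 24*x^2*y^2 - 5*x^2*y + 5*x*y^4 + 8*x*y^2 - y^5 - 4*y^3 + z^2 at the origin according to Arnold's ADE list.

D_{6}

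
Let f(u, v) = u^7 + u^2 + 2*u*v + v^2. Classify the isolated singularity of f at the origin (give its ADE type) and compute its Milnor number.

Type A_{6}, Milnor number mu = 6.

The Hessian of f at 0 has rank 1. Corank 1: A-series; mu = 6 gives A_6.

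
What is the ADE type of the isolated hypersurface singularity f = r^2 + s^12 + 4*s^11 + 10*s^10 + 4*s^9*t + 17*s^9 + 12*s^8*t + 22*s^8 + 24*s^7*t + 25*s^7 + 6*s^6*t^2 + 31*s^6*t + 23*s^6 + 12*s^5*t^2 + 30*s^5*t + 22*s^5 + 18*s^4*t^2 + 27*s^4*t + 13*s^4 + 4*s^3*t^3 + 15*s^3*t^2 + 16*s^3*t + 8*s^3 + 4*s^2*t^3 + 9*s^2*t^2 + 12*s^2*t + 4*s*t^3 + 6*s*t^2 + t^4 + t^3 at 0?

E_{6}

The Hessian of f at 0 has rank 1. Corank 2; j^3 = (2*s + t)^3 is a perfect cube, so E-series; the 4-jet and mu = 6 give E_6.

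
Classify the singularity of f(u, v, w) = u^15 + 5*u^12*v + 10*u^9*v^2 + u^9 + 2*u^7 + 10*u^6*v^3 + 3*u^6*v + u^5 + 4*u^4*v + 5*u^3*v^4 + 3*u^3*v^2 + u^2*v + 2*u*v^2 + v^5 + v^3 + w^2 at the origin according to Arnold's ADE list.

The Hessian of f at 0 is [[0, 0, 0], [0, 0, 0], [0, 0, 2]] with rank 1, so corank 2. A Groebner basis of the Jacobian ideal J(f) in C{u,v,w} is {-u*v + v^4 - v^2, u*v^2 + v^3, u^2 + 7*u*v + 6*v^2, w}; counting standard monomials gives mu = 6. Corank 2; j^3 = v*(u + v)^2 has shape L^2 M (L != M), so D-series; mu = 6 gives D_6.

D_6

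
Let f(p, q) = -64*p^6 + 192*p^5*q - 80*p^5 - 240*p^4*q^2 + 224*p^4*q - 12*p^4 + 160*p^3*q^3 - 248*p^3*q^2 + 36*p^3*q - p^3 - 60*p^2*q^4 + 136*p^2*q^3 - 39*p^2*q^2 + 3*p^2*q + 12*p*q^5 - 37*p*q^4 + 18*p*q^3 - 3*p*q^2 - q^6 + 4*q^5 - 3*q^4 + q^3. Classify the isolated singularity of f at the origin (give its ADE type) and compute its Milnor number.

The Hessian of f at 0 has rank 0. Corank 2; j^3 = -(p - q)^3 is a perfect cube, so E-series; the 5-jet and mu = 8 give E_8.

Type E_{8}, Milnor number mu = 8.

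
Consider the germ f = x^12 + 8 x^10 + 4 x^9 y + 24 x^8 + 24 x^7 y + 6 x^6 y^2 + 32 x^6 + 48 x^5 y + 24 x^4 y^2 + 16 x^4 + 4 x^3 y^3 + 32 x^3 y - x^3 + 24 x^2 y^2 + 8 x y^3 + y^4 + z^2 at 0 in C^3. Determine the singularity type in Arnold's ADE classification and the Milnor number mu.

Type E_{6}, Milnor number mu = 6.

The Hessian of f at 0 is [[0, 0, 0], [0, 0, 0], [0, 0, 2]] with rank 1, so corank 2. A Groebner basis of the Jacobian ideal J(f) in C{x,y,z} is {y^4, x*y^2 + y^3/6, x^2, z}; counting standard monomials gives mu = 6. Corank 2; j^3 = -x^3 is a perfect cube, so E-series; the 4-jet and mu = 6 give E_6.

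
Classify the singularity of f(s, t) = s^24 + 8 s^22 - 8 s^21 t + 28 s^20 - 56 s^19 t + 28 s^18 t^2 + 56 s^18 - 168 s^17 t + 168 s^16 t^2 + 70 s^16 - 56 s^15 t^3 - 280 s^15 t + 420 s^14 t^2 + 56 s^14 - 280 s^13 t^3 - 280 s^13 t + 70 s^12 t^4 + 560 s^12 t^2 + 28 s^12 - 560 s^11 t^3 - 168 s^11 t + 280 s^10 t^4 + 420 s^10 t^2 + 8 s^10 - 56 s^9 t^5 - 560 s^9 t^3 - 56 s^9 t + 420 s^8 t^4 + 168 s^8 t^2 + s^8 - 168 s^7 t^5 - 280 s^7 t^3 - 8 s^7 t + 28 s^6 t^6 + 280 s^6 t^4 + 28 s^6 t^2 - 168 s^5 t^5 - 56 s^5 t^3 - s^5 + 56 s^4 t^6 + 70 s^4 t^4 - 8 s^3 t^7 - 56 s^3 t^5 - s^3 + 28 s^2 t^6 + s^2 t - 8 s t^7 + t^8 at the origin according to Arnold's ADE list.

D9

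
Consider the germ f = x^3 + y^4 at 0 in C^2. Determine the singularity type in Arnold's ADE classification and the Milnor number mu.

Type E_{6}, Milnor number mu = 6.

The Hessian of f at 0 is [[0, 0], [0, 0]] with rank 0, so corank 2. A Groebner basis of the Jacobian ideal J(f) in C{x,y} is {y^3, x^2}; counting standard monomials gives mu = 6. Corank 2; j^3 = x^3 is a perfect cube, so E-series; the 4-jet and mu = 6 give E_6.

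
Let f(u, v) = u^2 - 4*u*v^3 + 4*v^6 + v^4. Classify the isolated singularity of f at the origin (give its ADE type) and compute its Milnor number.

The Hessian of f at 0 has rank 1. Corank 1: A-series; mu = 3 gives A_3.

Type A3, Milnor number mu = 3.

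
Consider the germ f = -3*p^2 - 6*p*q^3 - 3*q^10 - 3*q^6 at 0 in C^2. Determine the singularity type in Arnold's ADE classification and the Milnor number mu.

Type A_9, Milnor number mu = 9.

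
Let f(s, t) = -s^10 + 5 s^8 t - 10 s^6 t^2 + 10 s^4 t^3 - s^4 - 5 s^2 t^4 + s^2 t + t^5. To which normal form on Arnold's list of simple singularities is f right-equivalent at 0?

D6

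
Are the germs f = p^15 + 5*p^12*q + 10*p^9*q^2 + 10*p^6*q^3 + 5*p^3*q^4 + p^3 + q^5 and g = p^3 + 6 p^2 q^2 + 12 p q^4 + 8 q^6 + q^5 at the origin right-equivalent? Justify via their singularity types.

Yes.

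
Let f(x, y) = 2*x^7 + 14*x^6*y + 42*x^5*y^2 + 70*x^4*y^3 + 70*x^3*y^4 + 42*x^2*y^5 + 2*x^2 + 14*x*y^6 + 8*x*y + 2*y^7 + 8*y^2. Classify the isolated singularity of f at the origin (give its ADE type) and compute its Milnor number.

Type A_{6}, Milnor number mu = 6.

The Hessian of f at 0 is [[4, 8], [8, 16]] with rank 1, so corank 1. A Groebner basis of the Jacobian ideal J(f) in C{x,y} is {y^6, x + 2*y}; counting standard monomials gives mu = 6. Corank 1: A-series; mu = 6 gives A_6.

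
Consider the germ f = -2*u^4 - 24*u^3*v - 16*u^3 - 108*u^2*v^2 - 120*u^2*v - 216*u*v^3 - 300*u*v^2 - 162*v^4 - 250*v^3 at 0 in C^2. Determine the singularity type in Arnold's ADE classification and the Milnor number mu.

The Hessian of f at 0 has rank 0. Corank 2; j^3 = -2*(2*u + 5*v)^3 is a perfect cube, so E-series; the 4-jet and mu = 6 give E_6.

Type E_{6}, Milnor number mu = 6.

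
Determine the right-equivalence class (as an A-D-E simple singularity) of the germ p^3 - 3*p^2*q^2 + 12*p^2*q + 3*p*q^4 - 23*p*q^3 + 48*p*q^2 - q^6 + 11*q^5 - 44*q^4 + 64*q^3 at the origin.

E_7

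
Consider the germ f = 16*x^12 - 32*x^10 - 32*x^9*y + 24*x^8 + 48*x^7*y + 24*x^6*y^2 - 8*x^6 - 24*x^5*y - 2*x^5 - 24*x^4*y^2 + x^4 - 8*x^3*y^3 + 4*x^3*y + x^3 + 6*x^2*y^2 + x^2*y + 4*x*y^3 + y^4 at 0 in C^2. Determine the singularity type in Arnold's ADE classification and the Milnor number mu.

Type D_5, Milnor number mu = 5.

The Hessian of f at 0 is [[0, 0], [0, 0]] with rank 0, so corank 2. A Groebner basis of the Jacobian ideal J(f) in C{x,y} is {x*y^2, -x*y/4 + y^3, x^2 + x*y}; counting standard monomials gives mu = 5. Corank 2; j^3 = x^2*(x + y) has shape L^2 M (L != M), so D-series; mu = 5 gives D_5.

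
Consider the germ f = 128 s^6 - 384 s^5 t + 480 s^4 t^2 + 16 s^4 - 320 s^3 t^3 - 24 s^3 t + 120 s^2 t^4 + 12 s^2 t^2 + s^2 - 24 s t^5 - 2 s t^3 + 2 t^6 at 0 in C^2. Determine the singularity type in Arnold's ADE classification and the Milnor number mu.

Type A_{5}, Milnor number mu = 5.

The Hessian of f at 0 has rank 1. Corank 1: A-series; mu = 5 gives A_5.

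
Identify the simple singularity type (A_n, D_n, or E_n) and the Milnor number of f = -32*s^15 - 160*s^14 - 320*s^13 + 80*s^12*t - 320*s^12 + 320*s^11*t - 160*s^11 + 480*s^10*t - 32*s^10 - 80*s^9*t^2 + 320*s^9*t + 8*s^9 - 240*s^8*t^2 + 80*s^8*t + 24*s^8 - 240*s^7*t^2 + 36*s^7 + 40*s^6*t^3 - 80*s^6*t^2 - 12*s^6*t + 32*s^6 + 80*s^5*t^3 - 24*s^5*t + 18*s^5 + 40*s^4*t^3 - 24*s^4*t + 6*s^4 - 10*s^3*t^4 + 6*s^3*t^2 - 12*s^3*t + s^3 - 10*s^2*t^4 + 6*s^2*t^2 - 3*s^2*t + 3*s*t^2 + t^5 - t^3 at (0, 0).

Type E_{8}, Milnor number mu = 8.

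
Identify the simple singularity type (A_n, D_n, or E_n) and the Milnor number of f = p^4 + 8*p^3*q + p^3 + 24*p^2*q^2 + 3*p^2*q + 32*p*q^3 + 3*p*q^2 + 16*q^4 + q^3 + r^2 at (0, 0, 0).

The Hessian of f at 0 has rank 1. Corank 2; j^3 = (p + q)^3 is a perfect cube, so E-series; the 4-jet and mu = 6 give E_6.

Type E6, Milnor number mu = 6.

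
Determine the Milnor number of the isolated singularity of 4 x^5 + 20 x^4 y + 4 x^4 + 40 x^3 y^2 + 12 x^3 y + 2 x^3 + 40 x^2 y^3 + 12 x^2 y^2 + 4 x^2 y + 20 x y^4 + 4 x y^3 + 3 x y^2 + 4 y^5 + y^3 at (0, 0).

The Hessian of f at 0 is [[0, 0], [0, 0]] with rank 0, so corank 2. A Groebner basis of the Jacobian ideal J(f) in C{x,y} is {y^3, x^2 - 3*y^2/2, x*y + 3*y^2/2}; counting standard monomials gives mu = 4. Corank 2; j^3 = (x + y)*(2*x^2 + 2*x*y + y^2) splits into three distinct lines over C (the quadratic factor has nonzero discriminant), so D_4.

4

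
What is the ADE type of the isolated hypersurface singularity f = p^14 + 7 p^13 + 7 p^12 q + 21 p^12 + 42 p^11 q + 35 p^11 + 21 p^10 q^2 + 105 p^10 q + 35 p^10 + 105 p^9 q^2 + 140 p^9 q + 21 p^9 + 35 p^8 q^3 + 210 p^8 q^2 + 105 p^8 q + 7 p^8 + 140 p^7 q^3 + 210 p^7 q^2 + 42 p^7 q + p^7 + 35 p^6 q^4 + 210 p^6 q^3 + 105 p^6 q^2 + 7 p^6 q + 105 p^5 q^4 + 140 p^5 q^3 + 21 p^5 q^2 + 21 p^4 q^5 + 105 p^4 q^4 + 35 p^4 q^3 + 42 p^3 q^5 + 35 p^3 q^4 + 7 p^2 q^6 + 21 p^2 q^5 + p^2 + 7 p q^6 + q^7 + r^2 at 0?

A6

The Hessian of f at 0 is [[2, 0, 0], [0, 0, 0], [0, 0, 2]] with rank 2, so corank 1. A Groebner basis of the Jacobian ideal J(f) in C{p,q,r} is {q^6, p, r}; counting standard monomials gives mu = 6. Corank 1: A-series; mu = 6 gives A_6.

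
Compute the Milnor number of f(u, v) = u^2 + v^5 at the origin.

4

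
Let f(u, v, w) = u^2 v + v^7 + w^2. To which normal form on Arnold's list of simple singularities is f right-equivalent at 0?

D8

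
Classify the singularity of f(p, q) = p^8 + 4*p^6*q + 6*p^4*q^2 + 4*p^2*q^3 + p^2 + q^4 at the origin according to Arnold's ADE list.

A_3

The Hessian of f at 0 has rank 1. Corank 1: A-series; mu = 3 gives A_3.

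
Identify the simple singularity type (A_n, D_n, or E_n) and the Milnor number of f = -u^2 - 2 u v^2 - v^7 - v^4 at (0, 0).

Type A6, Milnor number mu = 6.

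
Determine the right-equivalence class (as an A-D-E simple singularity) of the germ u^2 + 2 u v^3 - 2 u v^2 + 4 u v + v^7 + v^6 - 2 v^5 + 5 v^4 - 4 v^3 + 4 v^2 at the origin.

The Hessian of f at 0 is [[2, 4], [4, 8]] with rank 1, so corank 1. A Groebner basis of the Jacobian ideal J(f) in C{u,v} is {u^3 - 9*u^2 - 33*u*v - 5*u - 25*v^2 - 10*v, u^2*v + 5*u^2/2 + 17*u*v/2 + 5*u/2 + 9*v^2/2 + 5*v, -u^2/2 + u*v^2 - 3*u*v/2 - 3*u/2 + v^2/2 - 3*v, u + v^3 - v^2 + 2*v}; counting standard monomials gives mu = 6. Corank 1: A-series; mu = 6 gives A_6.

A_6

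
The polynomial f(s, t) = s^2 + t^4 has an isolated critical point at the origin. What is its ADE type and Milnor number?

Type A_3, Milnor number mu = 3.

The Hessian of f at 0 has rank 1. Corank 1: A-series; mu = 3 gives A_3.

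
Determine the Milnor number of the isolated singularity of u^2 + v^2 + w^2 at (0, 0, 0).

1

The Hessian of f at 0 has rank 3. Corank 0: nondegenerate Morse point, so A_1.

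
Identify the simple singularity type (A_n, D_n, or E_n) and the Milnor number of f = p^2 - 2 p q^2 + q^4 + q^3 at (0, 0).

Type A_2, Milnor number mu = 2.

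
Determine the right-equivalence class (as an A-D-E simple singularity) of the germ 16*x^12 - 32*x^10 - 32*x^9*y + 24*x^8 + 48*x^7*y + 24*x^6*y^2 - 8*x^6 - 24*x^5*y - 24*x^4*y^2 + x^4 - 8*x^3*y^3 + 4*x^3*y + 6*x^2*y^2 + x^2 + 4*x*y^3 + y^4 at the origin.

A_{3}

The Hessian of f at 0 is [[2, 0], [0, 0]] with rank 1, so corank 1. A Groebner basis of the Jacobian ideal J(f) in C{x,y} is {y^3, x}; counting standard monomials gives mu = 3. Corank 1: A-series; mu = 3 gives A_3.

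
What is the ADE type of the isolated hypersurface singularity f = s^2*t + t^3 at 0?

The Hessian of f at 0 is [[0, 0], [0, 0]] with rank 0, so corank 2. A Groebner basis of the Jacobian ideal J(f) in C{s,t} is {t^3, s^2 + 3*t^2, s*t}; counting standard monomials gives mu = 4. Corank 2; j^3 = t*(s^2 + t^2) splits into three distinct lines over C (the quadratic factor has nonzero discriminant), so D_4.

D_{4}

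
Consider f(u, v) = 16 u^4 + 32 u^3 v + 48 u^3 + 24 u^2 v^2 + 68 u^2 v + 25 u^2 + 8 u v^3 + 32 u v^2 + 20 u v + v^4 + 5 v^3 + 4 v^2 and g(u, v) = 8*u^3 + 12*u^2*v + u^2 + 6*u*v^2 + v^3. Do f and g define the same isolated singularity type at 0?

The Hessian of f at 0 is [[50, 20], [20, 8]] with rank 1, so corank 1. A Groebner basis of the Jacobian ideal J(f) in C{u,v} is {v^2, u + 2*v/5}; counting standard monomials gives mu = 2. Corank 1: A-series; mu = 2 gives A_2. The Hessian of g at 0 is [[2, 0], [0, 0]] with rank 1, so corank 1. A Groebner basis of the Jacobian ideal J(g) in C{u,v} is {v^2, u}; counting standard monomials gives mu = 2. Corank 1: A-series; mu = 2 gives A_2. Both have type A_2, hence right-equivalent.

Yes.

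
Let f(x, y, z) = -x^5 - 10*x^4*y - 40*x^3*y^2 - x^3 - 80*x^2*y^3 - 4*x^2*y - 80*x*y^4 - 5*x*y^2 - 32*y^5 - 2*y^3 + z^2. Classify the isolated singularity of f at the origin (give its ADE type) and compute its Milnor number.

Type D_6, Milnor number mu = 6.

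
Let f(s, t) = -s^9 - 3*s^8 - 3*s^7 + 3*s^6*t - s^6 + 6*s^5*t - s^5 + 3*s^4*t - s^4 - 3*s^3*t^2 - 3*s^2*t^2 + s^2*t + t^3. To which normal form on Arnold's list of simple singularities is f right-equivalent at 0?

The Hessian of f at 0 has rank 0. Corank 2; j^3 = t*(s^2 + t^2) splits into three distinct lines over C (the quadratic factor has nonzero discriminant), so D_4.

D_{4}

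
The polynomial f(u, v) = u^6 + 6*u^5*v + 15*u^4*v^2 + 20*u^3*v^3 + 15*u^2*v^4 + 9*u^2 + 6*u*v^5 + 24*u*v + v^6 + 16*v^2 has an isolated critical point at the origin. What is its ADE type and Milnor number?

The Hessian of f at 0 is [[18, 24], [24, 32]] with rank 1, so corank 1. A Groebner basis of the Jacobian ideal J(f) in C{u,v} is {v^5, u + 4*v/3}; counting standard monomials gives mu = 5. Corank 1: A-series; mu = 5 gives A_5.

Type A_{5}, Milnor number mu = 5.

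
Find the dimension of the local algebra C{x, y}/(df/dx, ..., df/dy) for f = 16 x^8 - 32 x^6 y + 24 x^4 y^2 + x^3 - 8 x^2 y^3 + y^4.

6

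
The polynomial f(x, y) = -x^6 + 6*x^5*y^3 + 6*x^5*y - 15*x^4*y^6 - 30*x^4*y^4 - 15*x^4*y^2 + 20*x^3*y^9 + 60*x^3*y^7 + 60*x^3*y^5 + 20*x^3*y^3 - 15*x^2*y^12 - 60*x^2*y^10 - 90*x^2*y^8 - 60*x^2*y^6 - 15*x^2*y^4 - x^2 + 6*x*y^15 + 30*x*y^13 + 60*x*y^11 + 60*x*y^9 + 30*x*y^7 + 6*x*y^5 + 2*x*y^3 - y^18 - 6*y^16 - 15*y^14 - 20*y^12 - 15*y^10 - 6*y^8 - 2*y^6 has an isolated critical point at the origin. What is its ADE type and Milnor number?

Type A_5, Milnor number mu = 5.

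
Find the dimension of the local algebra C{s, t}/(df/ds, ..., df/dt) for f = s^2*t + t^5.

The Hessian of f at 0 has rank 0. Corank 2; j^3 = s^2*t has shape L^2 M (L != M), so D-series; mu = 6 gives D_6.

6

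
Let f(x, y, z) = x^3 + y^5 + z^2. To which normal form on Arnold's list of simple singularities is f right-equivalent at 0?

The Hessian of f at 0 has rank 1. Corank 2; j^3 = x^3 is a perfect cube, so E-series; the 5-jet and mu = 8 give E_8.

E8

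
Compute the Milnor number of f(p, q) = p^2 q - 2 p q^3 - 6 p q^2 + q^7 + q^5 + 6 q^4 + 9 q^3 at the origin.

The Hessian of f at 0 has rank 0. Corank 2; j^3 = q*(p - 3*q)^2 has shape L^2 M (L != M), so D-series; mu = 8 gives D_8.

8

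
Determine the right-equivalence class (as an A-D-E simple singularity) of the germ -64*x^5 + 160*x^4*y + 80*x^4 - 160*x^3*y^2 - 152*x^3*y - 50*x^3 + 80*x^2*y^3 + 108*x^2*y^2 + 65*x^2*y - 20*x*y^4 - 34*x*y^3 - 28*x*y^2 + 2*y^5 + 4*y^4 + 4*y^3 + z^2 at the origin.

D_{6}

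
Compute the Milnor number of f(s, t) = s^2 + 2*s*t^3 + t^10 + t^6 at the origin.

The Hessian of f at 0 has rank 1. Corank 1: A-series; mu = 9 gives A_9.

9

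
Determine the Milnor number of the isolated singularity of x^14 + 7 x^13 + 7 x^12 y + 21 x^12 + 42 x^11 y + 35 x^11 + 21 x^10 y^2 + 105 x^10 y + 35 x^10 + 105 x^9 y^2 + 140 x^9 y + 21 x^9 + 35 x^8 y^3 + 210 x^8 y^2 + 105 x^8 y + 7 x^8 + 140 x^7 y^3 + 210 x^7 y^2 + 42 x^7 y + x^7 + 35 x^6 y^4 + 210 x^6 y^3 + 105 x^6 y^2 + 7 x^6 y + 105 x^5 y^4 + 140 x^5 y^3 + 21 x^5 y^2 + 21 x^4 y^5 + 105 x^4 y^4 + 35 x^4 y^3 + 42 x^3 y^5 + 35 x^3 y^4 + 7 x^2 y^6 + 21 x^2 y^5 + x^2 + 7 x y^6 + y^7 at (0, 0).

The Hessian of f at 0 has rank 1. Corank 1: A-series; mu = 6 gives A_6.

6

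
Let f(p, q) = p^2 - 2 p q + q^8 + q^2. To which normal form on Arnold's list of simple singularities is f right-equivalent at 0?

The Hessian of f at 0 is [[2, -2], [-2, 2]] with rank 1, so corank 1. A Groebner basis of the Jacobian ideal J(f) in C{p,q} is {q^7, p - q}; counting standard monomials gives mu = 7. Corank 1: A-series; mu = 7 gives A_7.

A_7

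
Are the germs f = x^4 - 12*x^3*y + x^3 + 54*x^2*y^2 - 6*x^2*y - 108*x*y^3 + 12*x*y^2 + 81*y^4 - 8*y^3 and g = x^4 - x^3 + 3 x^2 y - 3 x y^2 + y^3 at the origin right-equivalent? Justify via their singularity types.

The Hessian of f at 0 has rank 0. Corank 2; j^3 = (x - 2*y)^3 is a perfect cube, so E-series; the 4-jet and mu = 6 give E_6. The Hessian of g at 0 has rank 0. Corank 2; j^3 = -(x - y)^3 is a perfect cube, so E-series; the 4-jet and mu = 6 give E_6. Both have type E_6, hence right-equivalent.

Yes.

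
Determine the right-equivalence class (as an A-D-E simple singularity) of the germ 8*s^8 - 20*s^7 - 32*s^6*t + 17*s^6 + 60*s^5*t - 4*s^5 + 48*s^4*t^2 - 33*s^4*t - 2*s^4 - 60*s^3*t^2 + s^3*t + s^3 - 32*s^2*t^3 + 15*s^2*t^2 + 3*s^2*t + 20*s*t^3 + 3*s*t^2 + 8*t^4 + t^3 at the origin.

E_7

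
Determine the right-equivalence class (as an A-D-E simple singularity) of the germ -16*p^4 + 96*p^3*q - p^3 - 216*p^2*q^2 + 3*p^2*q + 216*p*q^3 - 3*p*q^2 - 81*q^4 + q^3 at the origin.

E6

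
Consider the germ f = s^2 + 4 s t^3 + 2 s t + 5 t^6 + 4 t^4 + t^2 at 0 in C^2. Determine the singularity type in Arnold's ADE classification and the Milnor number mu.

Type A5, Milnor number mu = 5.

The Hessian of f at 0 has rank 1. Corank 1: A-series; mu = 5 gives A_5.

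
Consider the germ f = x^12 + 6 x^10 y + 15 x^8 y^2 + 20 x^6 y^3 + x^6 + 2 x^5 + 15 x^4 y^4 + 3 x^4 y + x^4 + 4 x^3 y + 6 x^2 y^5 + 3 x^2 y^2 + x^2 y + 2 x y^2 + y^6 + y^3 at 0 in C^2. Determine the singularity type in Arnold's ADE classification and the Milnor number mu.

The Hessian of f at 0 is [[0, 0], [0, 0]] with rank 0, so corank 2. A Groebner basis of the Jacobian ideal J(f) in C{x,y} is {-5*x^2/9 - 8*x*y/9 + y^4 + 2*y^3/9 - y^2/3, x^3 - x^2/3 - 7*x*y/3 - 2*y^3/3 - 2*y^2, x^2*y + x*y + y^2, x^2/9 + x*y^2 - 2*x*y/9 + 5*y^3/9 - y^2/3}; counting standard monomials gives mu = 7. Corank 2; j^3 = y*(x + y)^2 has shape L^2 M (L != M), so D-series; mu = 7 gives D_7.

Type D7, Milnor number mu = 7.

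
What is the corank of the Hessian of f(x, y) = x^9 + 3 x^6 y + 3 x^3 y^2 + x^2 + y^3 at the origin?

1

The Hessian at 0 is [[2, 0], [0, 0]] of rank 1; hence corank 1.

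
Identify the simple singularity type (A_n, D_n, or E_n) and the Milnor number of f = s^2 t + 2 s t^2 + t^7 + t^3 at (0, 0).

Type D_{8}, Milnor number mu = 8.

The Hessian of f at 0 is [[0, 0], [0, 0]] with rank 0, so corank 2. A Groebner basis of the Jacobian ideal J(f) in C{s,t} is {s^2/7 + t^6 - t^2/7, s^3 + t^3, s*t + t^2}; counting standard monomials gives mu = 8. Corank 2; j^3 = t*(s + t)^2 has shape L^2 M (L != M), so D-series; mu = 8 gives D_8.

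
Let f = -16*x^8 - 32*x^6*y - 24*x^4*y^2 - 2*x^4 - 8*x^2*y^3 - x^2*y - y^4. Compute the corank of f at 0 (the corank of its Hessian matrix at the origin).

2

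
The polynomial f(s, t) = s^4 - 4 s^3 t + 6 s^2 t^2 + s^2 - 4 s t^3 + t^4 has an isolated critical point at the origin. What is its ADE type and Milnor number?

Type A_3, Milnor number mu = 3.

The Hessian of f at 0 has rank 1. Corank 1: A-series; mu = 3 gives A_3.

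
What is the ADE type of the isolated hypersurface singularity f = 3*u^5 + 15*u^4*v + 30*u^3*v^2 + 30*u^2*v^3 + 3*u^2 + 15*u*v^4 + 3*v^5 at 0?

The Hessian of f at 0 is [[6, 0], [0, 0]] with rank 1, so corank 1. A Groebner basis of the Jacobian ideal J(f) in C{u,v} is {v^4, u}; counting standard monomials gives mu = 4. Corank 1: A-series; mu = 4 gives A_4.

A4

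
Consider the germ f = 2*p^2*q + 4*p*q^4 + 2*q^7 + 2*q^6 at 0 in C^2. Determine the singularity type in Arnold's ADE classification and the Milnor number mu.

Type D7, Milnor number mu = 7.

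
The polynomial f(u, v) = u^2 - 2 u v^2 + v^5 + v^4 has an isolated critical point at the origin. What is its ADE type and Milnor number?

The Hessian of f at 0 is [[2, 0], [0, 0]] with rank 1, so corank 1. A Groebner basis of the Jacobian ideal J(f) in C{u,v} is {u^2, -u + v^2}; counting standard monomials gives mu = 4. Corank 1: A-series; mu = 4 gives A_4.

Type A4, Milnor number mu = 4.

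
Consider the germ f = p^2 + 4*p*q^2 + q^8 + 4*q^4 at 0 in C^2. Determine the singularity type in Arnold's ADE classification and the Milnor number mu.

Type A_{7}, Milnor number mu = 7.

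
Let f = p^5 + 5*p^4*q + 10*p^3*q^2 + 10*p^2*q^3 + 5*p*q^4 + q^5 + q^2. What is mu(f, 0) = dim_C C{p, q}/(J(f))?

4

The Hessian of f at 0 has rank 1. Corank 1: A-series; mu = 4 gives A_4.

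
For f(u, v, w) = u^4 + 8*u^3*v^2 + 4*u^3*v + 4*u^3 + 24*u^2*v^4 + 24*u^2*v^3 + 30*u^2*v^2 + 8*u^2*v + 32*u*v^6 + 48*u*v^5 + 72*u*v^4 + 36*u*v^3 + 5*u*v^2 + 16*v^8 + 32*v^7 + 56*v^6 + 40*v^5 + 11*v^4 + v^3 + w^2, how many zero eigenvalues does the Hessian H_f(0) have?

The Hessian at 0 is [[0, 0, 0], [0, 0, 0], [0, 0, 2]] of rank 1; hence corank 2.

2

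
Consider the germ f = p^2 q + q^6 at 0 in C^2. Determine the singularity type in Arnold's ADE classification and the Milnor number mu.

The Hessian of f at 0 has rank 0. Corank 2; j^3 = p^2*q has shape L^2 M (L != M), so D-series; mu = 7 gives D_7.

Type D_7, Milnor number mu = 7.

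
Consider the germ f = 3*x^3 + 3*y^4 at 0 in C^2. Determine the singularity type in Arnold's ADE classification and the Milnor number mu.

Type E_{6}, Milnor number mu = 6.

The Hessian of f at 0 has rank 0. Corank 2; j^3 = 3*x^3 is a perfect cube, so E-series; the 4-jet and mu = 6 give E_6.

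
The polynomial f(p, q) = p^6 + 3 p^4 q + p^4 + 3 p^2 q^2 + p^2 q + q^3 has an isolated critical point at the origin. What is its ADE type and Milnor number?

The Hessian of f at 0 has rank 0. Corank 2; j^3 = q*(p^2 + q^2) splits into three distinct lines over C (the quadratic factor has nonzero discriminant), so D_4.

Type D_{4}, Milnor number mu = 4.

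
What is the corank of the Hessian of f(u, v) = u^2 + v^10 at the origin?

1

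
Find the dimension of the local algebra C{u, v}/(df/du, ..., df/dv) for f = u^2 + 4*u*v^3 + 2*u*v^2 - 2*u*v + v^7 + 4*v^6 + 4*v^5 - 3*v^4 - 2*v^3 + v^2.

6

The Hessian of f at 0 is [[2, -2], [-2, 2]] with rank 1, so corank 1. A Groebner basis of the Jacobian ideal J(f) in C{u,v} is {u^3 + 3*u^2/4 - 21*u*v/8 + 17*u/16 + 47*v^2/16 - 17*v/16, u^2*v + 3*u^2/4 - 17*u*v/8 + 13*u/16 + 35*v^2/16 - 13*v/16, u^2/2 + u*v^2 - 5*u*v/4 + 5*u/8 + 11*v^2/8 - 5*v/8, u/2 + v^3 + v^2/2 - v/2}; counting standard monomials gives mu = 6. Corank 1: A-series; mu = 6 gives A_6.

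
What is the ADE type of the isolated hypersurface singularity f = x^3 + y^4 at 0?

E_6

The Hessian of f at 0 is [[0, 0], [0, 0]] with rank 0, so corank 2. A Groebner basis of the Jacobian ideal J(f) in C{x,y} is {y^3, x^2}; counting standard monomials gives mu = 6. Corank 2; j^3 = x^3 is a perfect cube, so E-series; the 4-jet and mu = 6 give E_6.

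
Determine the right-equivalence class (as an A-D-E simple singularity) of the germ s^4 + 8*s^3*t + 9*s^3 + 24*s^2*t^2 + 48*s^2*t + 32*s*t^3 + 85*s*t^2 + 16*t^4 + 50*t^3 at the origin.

D_5

The Hessian of f at 0 has rank 0. Corank 2; j^3 = (s + 2*t)*(3*s + 5*t)^2 has shape L^2 M (L != M), so D-series; mu = 5 gives D_5.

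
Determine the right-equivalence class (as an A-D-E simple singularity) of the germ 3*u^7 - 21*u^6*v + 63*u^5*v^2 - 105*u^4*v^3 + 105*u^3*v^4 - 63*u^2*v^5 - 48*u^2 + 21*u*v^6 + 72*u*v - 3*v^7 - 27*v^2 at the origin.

The Hessian of f at 0 is [[-96, 72], [72, -54]] with rank 1, so corank 1. A Groebner basis of the Jacobian ideal J(f) in C{u,v} is {v^6, u - 3*v/4}; counting standard monomials gives mu = 6. Corank 1: A-series; mu = 6 gives A_6.

A6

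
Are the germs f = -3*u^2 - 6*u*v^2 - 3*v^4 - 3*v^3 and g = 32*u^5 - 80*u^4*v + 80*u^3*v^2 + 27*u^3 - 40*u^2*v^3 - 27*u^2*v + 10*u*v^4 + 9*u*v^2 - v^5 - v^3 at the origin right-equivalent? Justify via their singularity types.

No.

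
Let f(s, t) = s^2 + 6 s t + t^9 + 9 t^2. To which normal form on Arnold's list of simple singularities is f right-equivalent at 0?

A_8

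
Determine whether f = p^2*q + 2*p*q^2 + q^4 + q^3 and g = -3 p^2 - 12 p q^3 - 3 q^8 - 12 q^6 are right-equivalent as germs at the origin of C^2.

The Hessian of f at 0 has rank 0. Corank 2; j^3 = q*(p + q)^2 has shape L^2 M (L != M), so D-series; mu = 5 gives D_5. The Hessian of g at 0 has rank 1. Corank 1: A-series; mu = 7 gives A_7. f is D_5 but g is A_7, hence not right-equivalent.

No.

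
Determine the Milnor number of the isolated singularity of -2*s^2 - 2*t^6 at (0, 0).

5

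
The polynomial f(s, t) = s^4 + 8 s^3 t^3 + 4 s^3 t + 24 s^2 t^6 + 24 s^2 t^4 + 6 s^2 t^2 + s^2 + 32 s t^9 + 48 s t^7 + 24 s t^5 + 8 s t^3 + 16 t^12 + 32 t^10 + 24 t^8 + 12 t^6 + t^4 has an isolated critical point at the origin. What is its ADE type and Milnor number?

The Hessian of f at 0 is [[2, 0], [0, 0]] with rank 1, so corank 1. A Groebner basis of the Jacobian ideal J(f) in C{s,t} is {t^3, s}; counting standard monomials gives mu = 3. Corank 1: A-series; mu = 3 gives A_3.

Type A_3, Milnor number mu = 3.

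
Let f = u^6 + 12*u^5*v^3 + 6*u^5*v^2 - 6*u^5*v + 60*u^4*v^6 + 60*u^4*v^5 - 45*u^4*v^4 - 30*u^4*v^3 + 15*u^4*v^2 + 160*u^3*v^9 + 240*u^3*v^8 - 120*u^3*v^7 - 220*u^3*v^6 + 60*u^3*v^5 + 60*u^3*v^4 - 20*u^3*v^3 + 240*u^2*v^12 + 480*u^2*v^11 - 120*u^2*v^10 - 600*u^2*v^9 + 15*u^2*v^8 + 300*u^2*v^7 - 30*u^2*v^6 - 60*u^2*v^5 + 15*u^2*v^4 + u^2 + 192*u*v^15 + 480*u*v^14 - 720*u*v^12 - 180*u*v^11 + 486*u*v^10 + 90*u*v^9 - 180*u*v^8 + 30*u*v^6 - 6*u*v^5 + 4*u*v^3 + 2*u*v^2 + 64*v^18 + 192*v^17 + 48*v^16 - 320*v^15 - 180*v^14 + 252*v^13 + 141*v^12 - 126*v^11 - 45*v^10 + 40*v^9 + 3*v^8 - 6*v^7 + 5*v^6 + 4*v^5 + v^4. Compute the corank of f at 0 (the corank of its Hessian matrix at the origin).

1

The Hessian at 0 is [[2, 0], [0, 0]] of rank 1; hence corank 1.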